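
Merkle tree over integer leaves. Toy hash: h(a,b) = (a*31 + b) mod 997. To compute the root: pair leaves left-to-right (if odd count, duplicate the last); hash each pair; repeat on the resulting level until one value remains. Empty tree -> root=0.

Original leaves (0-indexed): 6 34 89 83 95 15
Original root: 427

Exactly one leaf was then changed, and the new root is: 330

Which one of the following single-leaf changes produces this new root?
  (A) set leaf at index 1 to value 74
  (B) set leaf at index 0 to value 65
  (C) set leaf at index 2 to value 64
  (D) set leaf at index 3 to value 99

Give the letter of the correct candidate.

Original leaves: [6, 34, 89, 83, 95, 15]
Target new root: 330
Try each candidate change and compute the resulting root:
Candidate A: set leaf[1] = 74 -> leaves = [6, 74, 89, 83, 95, 15]
  L0: [6, 74, 89, 83, 95, 15]
  L1: h(6,74)=(6*31+74)%997=260 h(89,83)=(89*31+83)%997=848 h(95,15)=(95*31+15)%997=966 -> [260, 848, 966]
  L2: h(260,848)=(260*31+848)%997=932 h(966,966)=(966*31+966)%997=5 -> [932, 5]
  L3: h(932,5)=(932*31+5)%997=981 -> [981]
  root = 981 != target 330
Candidate B: set leaf[0] = 65 -> leaves = [65, 34, 89, 83, 95, 15]
  L0: [65, 34, 89, 83, 95, 15]
  L1: h(65,34)=(65*31+34)%997=55 h(89,83)=(89*31+83)%997=848 h(95,15)=(95*31+15)%997=966 -> [55, 848, 966]
  L2: h(55,848)=(55*31+848)%997=559 h(966,966)=(966*31+966)%997=5 -> [559, 5]
  L3: h(559,5)=(559*31+5)%997=385 -> [385]
  root = 385 != target 330
Candidate C: set leaf[2] = 64 -> leaves = [6, 34, 64, 83, 95, 15]
  L0: [6, 34, 64, 83, 95, 15]
  L1: h(6,34)=(6*31+34)%997=220 h(64,83)=(64*31+83)%997=73 h(95,15)=(95*31+15)%997=966 -> [220, 73, 966]
  L2: h(220,73)=(220*31+73)%997=911 h(966,966)=(966*31+966)%997=5 -> [911, 5]
  L3: h(911,5)=(911*31+5)%997=330 -> [330]
  root = 330 == target 330  ** MATCH **
Candidate D: set leaf[3] = 99 -> leaves = [6, 34, 89, 99, 95, 15]
  L0: [6, 34, 89, 99, 95, 15]
  L1: h(6,34)=(6*31+34)%997=220 h(89,99)=(89*31+99)%997=864 h(95,15)=(95*31+15)%997=966 -> [220, 864, 966]
  L2: h(220,864)=(220*31+864)%997=705 h(966,966)=(966*31+966)%997=5 -> [705, 5]
  L3: h(705,5)=(705*31+5)%997=923 -> [923]
  root = 923 != target 330
Candidate C produces the target root.

Answer: C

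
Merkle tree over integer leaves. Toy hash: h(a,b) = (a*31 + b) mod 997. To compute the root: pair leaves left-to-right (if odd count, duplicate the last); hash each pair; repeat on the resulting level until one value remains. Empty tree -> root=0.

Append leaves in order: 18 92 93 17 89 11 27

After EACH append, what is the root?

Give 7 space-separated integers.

Answer: 18 650 195 119 110 605 693

Derivation:
After append 18 (leaves=[18]):
  L0: [18]
  root=18
After append 92 (leaves=[18, 92]):
  L0: [18, 92]
  L1: h(18,92)=(18*31+92)%997=650 -> [650]
  root=650
After append 93 (leaves=[18, 92, 93]):
  L0: [18, 92, 93]
  L1: h(18,92)=(18*31+92)%997=650 h(93,93)=(93*31+93)%997=982 -> [650, 982]
  L2: h(650,982)=(650*31+982)%997=195 -> [195]
  root=195
After append 17 (leaves=[18, 92, 93, 17]):
  L0: [18, 92, 93, 17]
  L1: h(18,92)=(18*31+92)%997=650 h(93,17)=(93*31+17)%997=906 -> [650, 906]
  L2: h(650,906)=(650*31+906)%997=119 -> [119]
  root=119
After append 89 (leaves=[18, 92, 93, 17, 89]):
  L0: [18, 92, 93, 17, 89]
  L1: h(18,92)=(18*31+92)%997=650 h(93,17)=(93*31+17)%997=906 h(89,89)=(89*31+89)%997=854 -> [650, 906, 854]
  L2: h(650,906)=(650*31+906)%997=119 h(854,854)=(854*31+854)%997=409 -> [119, 409]
  L3: h(119,409)=(119*31+409)%997=110 -> [110]
  root=110
After append 11 (leaves=[18, 92, 93, 17, 89, 11]):
  L0: [18, 92, 93, 17, 89, 11]
  L1: h(18,92)=(18*31+92)%997=650 h(93,17)=(93*31+17)%997=906 h(89,11)=(89*31+11)%997=776 -> [650, 906, 776]
  L2: h(650,906)=(650*31+906)%997=119 h(776,776)=(776*31+776)%997=904 -> [119, 904]
  L3: h(119,904)=(119*31+904)%997=605 -> [605]
  root=605
After append 27 (leaves=[18, 92, 93, 17, 89, 11, 27]):
  L0: [18, 92, 93, 17, 89, 11, 27]
  L1: h(18,92)=(18*31+92)%997=650 h(93,17)=(93*31+17)%997=906 h(89,11)=(89*31+11)%997=776 h(27,27)=(27*31+27)%997=864 -> [650, 906, 776, 864]
  L2: h(650,906)=(650*31+906)%997=119 h(776,864)=(776*31+864)%997=992 -> [119, 992]
  L3: h(119,992)=(119*31+992)%997=693 -> [693]
  root=693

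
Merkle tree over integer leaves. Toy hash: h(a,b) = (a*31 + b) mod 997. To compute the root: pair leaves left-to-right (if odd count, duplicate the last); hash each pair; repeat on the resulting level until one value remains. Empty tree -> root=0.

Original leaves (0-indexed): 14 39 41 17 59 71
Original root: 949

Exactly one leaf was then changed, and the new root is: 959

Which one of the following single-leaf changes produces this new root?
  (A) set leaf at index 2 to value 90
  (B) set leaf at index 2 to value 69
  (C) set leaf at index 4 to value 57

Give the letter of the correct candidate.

Answer: C

Derivation:
Original leaves: [14, 39, 41, 17, 59, 71]
Target new root: 959
Try each candidate change and compute the resulting root:
Candidate A: set leaf[2] = 90 -> leaves = [14, 39, 90, 17, 59, 71]
  L0: [14, 39, 90, 17, 59, 71]
  L1: h(14,39)=(14*31+39)%997=473 h(90,17)=(90*31+17)%997=813 h(59,71)=(59*31+71)%997=903 -> [473, 813, 903]
  L2: h(473,813)=(473*31+813)%997=521 h(903,903)=(903*31+903)%997=980 -> [521, 980]
  L3: h(521,980)=(521*31+980)%997=182 -> [182]
  root = 182 != target 959
Candidate B: set leaf[2] = 69 -> leaves = [14, 39, 69, 17, 59, 71]
  L0: [14, 39, 69, 17, 59, 71]
  L1: h(14,39)=(14*31+39)%997=473 h(69,17)=(69*31+17)%997=162 h(59,71)=(59*31+71)%997=903 -> [473, 162, 903]
  L2: h(473,162)=(473*31+162)%997=867 h(903,903)=(903*31+903)%997=980 -> [867, 980]
  L3: h(867,980)=(867*31+980)%997=938 -> [938]
  root = 938 != target 959
Candidate C: set leaf[4] = 57 -> leaves = [14, 39, 41, 17, 57, 71]
  L0: [14, 39, 41, 17, 57, 71]
  L1: h(14,39)=(14*31+39)%997=473 h(41,17)=(41*31+17)%997=291 h(57,71)=(57*31+71)%997=841 -> [473, 291, 841]
  L2: h(473,291)=(473*31+291)%997=996 h(841,841)=(841*31+841)%997=990 -> [996, 990]
  L3: h(996,990)=(996*31+990)%997=959 -> [959]
  root = 959 == target 959  ** MATCH **
Candidate C produces the target root.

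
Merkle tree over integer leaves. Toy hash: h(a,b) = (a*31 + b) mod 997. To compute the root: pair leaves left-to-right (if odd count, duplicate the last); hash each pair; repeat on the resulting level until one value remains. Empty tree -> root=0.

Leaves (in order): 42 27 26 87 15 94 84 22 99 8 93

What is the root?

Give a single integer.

L0: [42, 27, 26, 87, 15, 94, 84, 22, 99, 8, 93]
L1: h(42,27)=(42*31+27)%997=332 h(26,87)=(26*31+87)%997=893 h(15,94)=(15*31+94)%997=559 h(84,22)=(84*31+22)%997=632 h(99,8)=(99*31+8)%997=86 h(93,93)=(93*31+93)%997=982 -> [332, 893, 559, 632, 86, 982]
L2: h(332,893)=(332*31+893)%997=218 h(559,632)=(559*31+632)%997=15 h(86,982)=(86*31+982)%997=657 -> [218, 15, 657]
L3: h(218,15)=(218*31+15)%997=791 h(657,657)=(657*31+657)%997=87 -> [791, 87]
L4: h(791,87)=(791*31+87)%997=680 -> [680]

Answer: 680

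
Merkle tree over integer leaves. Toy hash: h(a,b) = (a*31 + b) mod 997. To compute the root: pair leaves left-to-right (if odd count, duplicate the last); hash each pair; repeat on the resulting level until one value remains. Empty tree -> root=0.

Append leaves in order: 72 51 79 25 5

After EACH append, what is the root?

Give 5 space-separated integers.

After append 72 (leaves=[72]):
  L0: [72]
  root=72
After append 51 (leaves=[72, 51]):
  L0: [72, 51]
  L1: h(72,51)=(72*31+51)%997=289 -> [289]
  root=289
After append 79 (leaves=[72, 51, 79]):
  L0: [72, 51, 79]
  L1: h(72,51)=(72*31+51)%997=289 h(79,79)=(79*31+79)%997=534 -> [289, 534]
  L2: h(289,534)=(289*31+534)%997=520 -> [520]
  root=520
After append 25 (leaves=[72, 51, 79, 25]):
  L0: [72, 51, 79, 25]
  L1: h(72,51)=(72*31+51)%997=289 h(79,25)=(79*31+25)%997=480 -> [289, 480]
  L2: h(289,480)=(289*31+480)%997=466 -> [466]
  root=466
After append 5 (leaves=[72, 51, 79, 25, 5]):
  L0: [72, 51, 79, 25, 5]
  L1: h(72,51)=(72*31+51)%997=289 h(79,25)=(79*31+25)%997=480 h(5,5)=(5*31+5)%997=160 -> [289, 480, 160]
  L2: h(289,480)=(289*31+480)%997=466 h(160,160)=(160*31+160)%997=135 -> [466, 135]
  L3: h(466,135)=(466*31+135)%997=623 -> [623]
  root=623

Answer: 72 289 520 466 623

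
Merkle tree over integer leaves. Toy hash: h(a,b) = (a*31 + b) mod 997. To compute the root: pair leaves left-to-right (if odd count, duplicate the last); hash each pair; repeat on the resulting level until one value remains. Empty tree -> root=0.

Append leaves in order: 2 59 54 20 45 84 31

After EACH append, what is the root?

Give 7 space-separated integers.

Answer: 2 121 494 460 520 771 284

Derivation:
After append 2 (leaves=[2]):
  L0: [2]
  root=2
After append 59 (leaves=[2, 59]):
  L0: [2, 59]
  L1: h(2,59)=(2*31+59)%997=121 -> [121]
  root=121
After append 54 (leaves=[2, 59, 54]):
  L0: [2, 59, 54]
  L1: h(2,59)=(2*31+59)%997=121 h(54,54)=(54*31+54)%997=731 -> [121, 731]
  L2: h(121,731)=(121*31+731)%997=494 -> [494]
  root=494
After append 20 (leaves=[2, 59, 54, 20]):
  L0: [2, 59, 54, 20]
  L1: h(2,59)=(2*31+59)%997=121 h(54,20)=(54*31+20)%997=697 -> [121, 697]
  L2: h(121,697)=(121*31+697)%997=460 -> [460]
  root=460
After append 45 (leaves=[2, 59, 54, 20, 45]):
  L0: [2, 59, 54, 20, 45]
  L1: h(2,59)=(2*31+59)%997=121 h(54,20)=(54*31+20)%997=697 h(45,45)=(45*31+45)%997=443 -> [121, 697, 443]
  L2: h(121,697)=(121*31+697)%997=460 h(443,443)=(443*31+443)%997=218 -> [460, 218]
  L3: h(460,218)=(460*31+218)%997=520 -> [520]
  root=520
After append 84 (leaves=[2, 59, 54, 20, 45, 84]):
  L0: [2, 59, 54, 20, 45, 84]
  L1: h(2,59)=(2*31+59)%997=121 h(54,20)=(54*31+20)%997=697 h(45,84)=(45*31+84)%997=482 -> [121, 697, 482]
  L2: h(121,697)=(121*31+697)%997=460 h(482,482)=(482*31+482)%997=469 -> [460, 469]
  L3: h(460,469)=(460*31+469)%997=771 -> [771]
  root=771
After append 31 (leaves=[2, 59, 54, 20, 45, 84, 31]):
  L0: [2, 59, 54, 20, 45, 84, 31]
  L1: h(2,59)=(2*31+59)%997=121 h(54,20)=(54*31+20)%997=697 h(45,84)=(45*31+84)%997=482 h(31,31)=(31*31+31)%997=992 -> [121, 697, 482, 992]
  L2: h(121,697)=(121*31+697)%997=460 h(482,992)=(482*31+992)%997=979 -> [460, 979]
  L3: h(460,979)=(460*31+979)%997=284 -> [284]
  root=284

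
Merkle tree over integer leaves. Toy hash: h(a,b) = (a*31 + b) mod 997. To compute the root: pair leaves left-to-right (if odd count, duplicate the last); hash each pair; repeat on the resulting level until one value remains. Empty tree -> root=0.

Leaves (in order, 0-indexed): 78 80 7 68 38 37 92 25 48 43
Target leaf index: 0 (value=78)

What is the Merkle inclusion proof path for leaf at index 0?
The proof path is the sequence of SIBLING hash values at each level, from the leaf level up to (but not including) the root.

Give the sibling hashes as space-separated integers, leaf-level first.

Answer: 80 285 662 460

Derivation:
L0 (leaves): [78, 80, 7, 68, 38, 37, 92, 25, 48, 43], target index=0
L1: h(78,80)=(78*31+80)%997=504 [pair 0] h(7,68)=(7*31+68)%997=285 [pair 1] h(38,37)=(38*31+37)%997=218 [pair 2] h(92,25)=(92*31+25)%997=883 [pair 3] h(48,43)=(48*31+43)%997=534 [pair 4] -> [504, 285, 218, 883, 534]
  Sibling for proof at L0: 80
L2: h(504,285)=(504*31+285)%997=954 [pair 0] h(218,883)=(218*31+883)%997=662 [pair 1] h(534,534)=(534*31+534)%997=139 [pair 2] -> [954, 662, 139]
  Sibling for proof at L1: 285
L3: h(954,662)=(954*31+662)%997=326 [pair 0] h(139,139)=(139*31+139)%997=460 [pair 1] -> [326, 460]
  Sibling for proof at L2: 662
L4: h(326,460)=(326*31+460)%997=596 [pair 0] -> [596]
  Sibling for proof at L3: 460
Root: 596
Proof path (sibling hashes from leaf to root): [80, 285, 662, 460]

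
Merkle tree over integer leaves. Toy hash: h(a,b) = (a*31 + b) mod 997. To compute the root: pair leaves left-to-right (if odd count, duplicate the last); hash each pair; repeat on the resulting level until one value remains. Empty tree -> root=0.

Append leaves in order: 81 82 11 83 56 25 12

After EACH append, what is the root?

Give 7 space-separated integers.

Answer: 81 599 975 50 71 76 693

Derivation:
After append 81 (leaves=[81]):
  L0: [81]
  root=81
After append 82 (leaves=[81, 82]):
  L0: [81, 82]
  L1: h(81,82)=(81*31+82)%997=599 -> [599]
  root=599
After append 11 (leaves=[81, 82, 11]):
  L0: [81, 82, 11]
  L1: h(81,82)=(81*31+82)%997=599 h(11,11)=(11*31+11)%997=352 -> [599, 352]
  L2: h(599,352)=(599*31+352)%997=975 -> [975]
  root=975
After append 83 (leaves=[81, 82, 11, 83]):
  L0: [81, 82, 11, 83]
  L1: h(81,82)=(81*31+82)%997=599 h(11,83)=(11*31+83)%997=424 -> [599, 424]
  L2: h(599,424)=(599*31+424)%997=50 -> [50]
  root=50
After append 56 (leaves=[81, 82, 11, 83, 56]):
  L0: [81, 82, 11, 83, 56]
  L1: h(81,82)=(81*31+82)%997=599 h(11,83)=(11*31+83)%997=424 h(56,56)=(56*31+56)%997=795 -> [599, 424, 795]
  L2: h(599,424)=(599*31+424)%997=50 h(795,795)=(795*31+795)%997=515 -> [50, 515]
  L3: h(50,515)=(50*31+515)%997=71 -> [71]
  root=71
After append 25 (leaves=[81, 82, 11, 83, 56, 25]):
  L0: [81, 82, 11, 83, 56, 25]
  L1: h(81,82)=(81*31+82)%997=599 h(11,83)=(11*31+83)%997=424 h(56,25)=(56*31+25)%997=764 -> [599, 424, 764]
  L2: h(599,424)=(599*31+424)%997=50 h(764,764)=(764*31+764)%997=520 -> [50, 520]
  L3: h(50,520)=(50*31+520)%997=76 -> [76]
  root=76
After append 12 (leaves=[81, 82, 11, 83, 56, 25, 12]):
  L0: [81, 82, 11, 83, 56, 25, 12]
  L1: h(81,82)=(81*31+82)%997=599 h(11,83)=(11*31+83)%997=424 h(56,25)=(56*31+25)%997=764 h(12,12)=(12*31+12)%997=384 -> [599, 424, 764, 384]
  L2: h(599,424)=(599*31+424)%997=50 h(764,384)=(764*31+384)%997=140 -> [50, 140]
  L3: h(50,140)=(50*31+140)%997=693 -> [693]
  root=693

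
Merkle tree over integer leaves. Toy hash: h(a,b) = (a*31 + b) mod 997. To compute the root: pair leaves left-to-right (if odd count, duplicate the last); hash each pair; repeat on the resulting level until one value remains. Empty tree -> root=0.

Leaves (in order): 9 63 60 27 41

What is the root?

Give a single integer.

L0: [9, 63, 60, 27, 41]
L1: h(9,63)=(9*31+63)%997=342 h(60,27)=(60*31+27)%997=890 h(41,41)=(41*31+41)%997=315 -> [342, 890, 315]
L2: h(342,890)=(342*31+890)%997=525 h(315,315)=(315*31+315)%997=110 -> [525, 110]
L3: h(525,110)=(525*31+110)%997=433 -> [433]

Answer: 433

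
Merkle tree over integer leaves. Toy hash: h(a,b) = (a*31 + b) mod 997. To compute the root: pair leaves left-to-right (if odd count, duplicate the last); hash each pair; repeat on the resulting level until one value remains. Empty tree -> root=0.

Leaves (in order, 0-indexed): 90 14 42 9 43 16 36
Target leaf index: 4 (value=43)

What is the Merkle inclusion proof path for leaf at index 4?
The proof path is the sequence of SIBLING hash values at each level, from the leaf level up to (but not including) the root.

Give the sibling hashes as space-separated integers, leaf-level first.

L0 (leaves): [90, 14, 42, 9, 43, 16, 36], target index=4
L1: h(90,14)=(90*31+14)%997=810 [pair 0] h(42,9)=(42*31+9)%997=314 [pair 1] h(43,16)=(43*31+16)%997=352 [pair 2] h(36,36)=(36*31+36)%997=155 [pair 3] -> [810, 314, 352, 155]
  Sibling for proof at L0: 16
L2: h(810,314)=(810*31+314)%997=499 [pair 0] h(352,155)=(352*31+155)%997=100 [pair 1] -> [499, 100]
  Sibling for proof at L1: 155
L3: h(499,100)=(499*31+100)%997=614 [pair 0] -> [614]
  Sibling for proof at L2: 499
Root: 614
Proof path (sibling hashes from leaf to root): [16, 155, 499]

Answer: 16 155 499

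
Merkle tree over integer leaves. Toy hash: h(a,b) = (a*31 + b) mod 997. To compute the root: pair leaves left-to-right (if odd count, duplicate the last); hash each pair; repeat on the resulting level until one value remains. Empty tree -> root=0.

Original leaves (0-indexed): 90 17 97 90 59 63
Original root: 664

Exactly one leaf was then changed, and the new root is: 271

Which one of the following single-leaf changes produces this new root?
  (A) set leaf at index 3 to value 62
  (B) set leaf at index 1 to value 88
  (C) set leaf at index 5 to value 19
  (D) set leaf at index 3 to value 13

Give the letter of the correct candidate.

Answer: D

Derivation:
Original leaves: [90, 17, 97, 90, 59, 63]
Target new root: 271
Try each candidate change and compute the resulting root:
Candidate A: set leaf[3] = 62 -> leaves = [90, 17, 97, 62, 59, 63]
  L0: [90, 17, 97, 62, 59, 63]
  L1: h(90,17)=(90*31+17)%997=813 h(97,62)=(97*31+62)%997=78 h(59,63)=(59*31+63)%997=895 -> [813, 78, 895]
  L2: h(813,78)=(813*31+78)%997=356 h(895,895)=(895*31+895)%997=724 -> [356, 724]
  L3: h(356,724)=(356*31+724)%997=793 -> [793]
  root = 793 != target 271
Candidate B: set leaf[1] = 88 -> leaves = [90, 88, 97, 90, 59, 63]
  L0: [90, 88, 97, 90, 59, 63]
  L1: h(90,88)=(90*31+88)%997=884 h(97,90)=(97*31+90)%997=106 h(59,63)=(59*31+63)%997=895 -> [884, 106, 895]
  L2: h(884,106)=(884*31+106)%997=591 h(895,895)=(895*31+895)%997=724 -> [591, 724]
  L3: h(591,724)=(591*31+724)%997=102 -> [102]
  root = 102 != target 271
Candidate C: set leaf[5] = 19 -> leaves = [90, 17, 97, 90, 59, 19]
  L0: [90, 17, 97, 90, 59, 19]
  L1: h(90,17)=(90*31+17)%997=813 h(97,90)=(97*31+90)%997=106 h(59,19)=(59*31+19)%997=851 -> [813, 106, 851]
  L2: h(813,106)=(813*31+106)%997=384 h(851,851)=(851*31+851)%997=313 -> [384, 313]
  L3: h(384,313)=(384*31+313)%997=253 -> [253]
  root = 253 != target 271
Candidate D: set leaf[3] = 13 -> leaves = [90, 17, 97, 13, 59, 63]
  L0: [90, 17, 97, 13, 59, 63]
  L1: h(90,17)=(90*31+17)%997=813 h(97,13)=(97*31+13)%997=29 h(59,63)=(59*31+63)%997=895 -> [813, 29, 895]
  L2: h(813,29)=(813*31+29)%997=307 h(895,895)=(895*31+895)%997=724 -> [307, 724]
  L3: h(307,724)=(307*31+724)%997=271 -> [271]
  root = 271 == target 271  ** MATCH **
Candidate D produces the target root.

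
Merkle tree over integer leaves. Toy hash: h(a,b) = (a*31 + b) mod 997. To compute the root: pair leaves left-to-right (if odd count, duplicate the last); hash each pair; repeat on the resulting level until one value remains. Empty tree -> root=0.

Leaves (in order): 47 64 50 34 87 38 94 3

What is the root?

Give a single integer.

Answer: 296

Derivation:
L0: [47, 64, 50, 34, 87, 38, 94, 3]
L1: h(47,64)=(47*31+64)%997=524 h(50,34)=(50*31+34)%997=587 h(87,38)=(87*31+38)%997=741 h(94,3)=(94*31+3)%997=923 -> [524, 587, 741, 923]
L2: h(524,587)=(524*31+587)%997=879 h(741,923)=(741*31+923)%997=963 -> [879, 963]
L3: h(879,963)=(879*31+963)%997=296 -> [296]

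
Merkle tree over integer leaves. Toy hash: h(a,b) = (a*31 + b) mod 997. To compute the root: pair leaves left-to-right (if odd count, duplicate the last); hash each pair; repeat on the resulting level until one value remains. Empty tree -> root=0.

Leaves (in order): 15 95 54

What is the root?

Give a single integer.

L0: [15, 95, 54]
L1: h(15,95)=(15*31+95)%997=560 h(54,54)=(54*31+54)%997=731 -> [560, 731]
L2: h(560,731)=(560*31+731)%997=145 -> [145]

Answer: 145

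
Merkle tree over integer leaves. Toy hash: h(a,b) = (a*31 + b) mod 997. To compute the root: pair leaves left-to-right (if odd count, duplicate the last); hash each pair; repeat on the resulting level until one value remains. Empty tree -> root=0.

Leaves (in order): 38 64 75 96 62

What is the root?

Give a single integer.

Answer: 109

Derivation:
L0: [38, 64, 75, 96, 62]
L1: h(38,64)=(38*31+64)%997=245 h(75,96)=(75*31+96)%997=427 h(62,62)=(62*31+62)%997=987 -> [245, 427, 987]
L2: h(245,427)=(245*31+427)%997=46 h(987,987)=(987*31+987)%997=677 -> [46, 677]
L3: h(46,677)=(46*31+677)%997=109 -> [109]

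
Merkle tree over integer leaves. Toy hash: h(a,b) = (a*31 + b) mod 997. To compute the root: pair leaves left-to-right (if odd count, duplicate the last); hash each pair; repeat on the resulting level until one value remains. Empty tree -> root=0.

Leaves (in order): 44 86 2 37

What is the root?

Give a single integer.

Answer: 184

Derivation:
L0: [44, 86, 2, 37]
L1: h(44,86)=(44*31+86)%997=453 h(2,37)=(2*31+37)%997=99 -> [453, 99]
L2: h(453,99)=(453*31+99)%997=184 -> [184]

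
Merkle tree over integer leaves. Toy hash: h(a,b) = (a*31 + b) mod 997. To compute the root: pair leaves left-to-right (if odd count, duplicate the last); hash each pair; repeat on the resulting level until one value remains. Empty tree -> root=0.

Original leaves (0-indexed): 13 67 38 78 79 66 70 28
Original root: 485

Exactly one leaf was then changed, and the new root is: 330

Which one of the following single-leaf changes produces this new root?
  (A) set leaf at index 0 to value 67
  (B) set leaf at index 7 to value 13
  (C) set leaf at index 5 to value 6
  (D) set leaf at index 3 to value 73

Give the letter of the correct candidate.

Original leaves: [13, 67, 38, 78, 79, 66, 70, 28]
Target new root: 330
Try each candidate change and compute the resulting root:
Candidate A: set leaf[0] = 67 -> leaves = [67, 67, 38, 78, 79, 66, 70, 28]
  L0: [67, 67, 38, 78, 79, 66, 70, 28]
  L1: h(67,67)=(67*31+67)%997=150 h(38,78)=(38*31+78)%997=259 h(79,66)=(79*31+66)%997=521 h(70,28)=(70*31+28)%997=204 -> [150, 259, 521, 204]
  L2: h(150,259)=(150*31+259)%997=921 h(521,204)=(521*31+204)%997=403 -> [921, 403]
  L3: h(921,403)=(921*31+403)%997=41 -> [41]
  root = 41 != target 330
Candidate B: set leaf[7] = 13 -> leaves = [13, 67, 38, 78, 79, 66, 70, 13]
  L0: [13, 67, 38, 78, 79, 66, 70, 13]
  L1: h(13,67)=(13*31+67)%997=470 h(38,78)=(38*31+78)%997=259 h(79,66)=(79*31+66)%997=521 h(70,13)=(70*31+13)%997=189 -> [470, 259, 521, 189]
  L2: h(470,259)=(470*31+259)%997=871 h(521,189)=(521*31+189)%997=388 -> [871, 388]
  L3: h(871,388)=(871*31+388)%997=470 -> [470]
  root = 470 != target 330
Candidate C: set leaf[5] = 6 -> leaves = [13, 67, 38, 78, 79, 6, 70, 28]
  L0: [13, 67, 38, 78, 79, 6, 70, 28]
  L1: h(13,67)=(13*31+67)%997=470 h(38,78)=(38*31+78)%997=259 h(79,6)=(79*31+6)%997=461 h(70,28)=(70*31+28)%997=204 -> [470, 259, 461, 204]
  L2: h(470,259)=(470*31+259)%997=871 h(461,204)=(461*31+204)%997=537 -> [871, 537]
  L3: h(871,537)=(871*31+537)%997=619 -> [619]
  root = 619 != target 330
Candidate D: set leaf[3] = 73 -> leaves = [13, 67, 38, 73, 79, 66, 70, 28]
  L0: [13, 67, 38, 73, 79, 66, 70, 28]
  L1: h(13,67)=(13*31+67)%997=470 h(38,73)=(38*31+73)%997=254 h(79,66)=(79*31+66)%997=521 h(70,28)=(70*31+28)%997=204 -> [470, 254, 521, 204]
  L2: h(470,254)=(470*31+254)%997=866 h(521,204)=(521*31+204)%997=403 -> [866, 403]
  L3: h(866,403)=(866*31+403)%997=330 -> [330]
  root = 330 == target 330  ** MATCH **
Candidate D produces the target root.

Answer: D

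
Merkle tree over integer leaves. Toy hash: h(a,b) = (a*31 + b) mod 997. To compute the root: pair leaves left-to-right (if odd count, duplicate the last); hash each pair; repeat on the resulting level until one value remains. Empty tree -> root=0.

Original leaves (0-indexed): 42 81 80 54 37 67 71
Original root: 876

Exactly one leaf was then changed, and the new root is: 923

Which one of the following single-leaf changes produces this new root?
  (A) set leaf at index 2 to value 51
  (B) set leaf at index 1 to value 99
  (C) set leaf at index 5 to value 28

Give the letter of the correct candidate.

Answer: A

Derivation:
Original leaves: [42, 81, 80, 54, 37, 67, 71]
Target new root: 923
Try each candidate change and compute the resulting root:
Candidate A: set leaf[2] = 51 -> leaves = [42, 81, 51, 54, 37, 67, 71]
  L0: [42, 81, 51, 54, 37, 67, 71]
  L1: h(42,81)=(42*31+81)%997=386 h(51,54)=(51*31+54)%997=638 h(37,67)=(37*31+67)%997=217 h(71,71)=(71*31+71)%997=278 -> [386, 638, 217, 278]
  L2: h(386,638)=(386*31+638)%997=640 h(217,278)=(217*31+278)%997=26 -> [640, 26]
  L3: h(640,26)=(640*31+26)%997=923 -> [923]
  root = 923 == target 923  ** MATCH **
Candidate B: set leaf[1] = 99 -> leaves = [42, 99, 80, 54, 37, 67, 71]
  L0: [42, 99, 80, 54, 37, 67, 71]
  L1: h(42,99)=(42*31+99)%997=404 h(80,54)=(80*31+54)%997=540 h(37,67)=(37*31+67)%997=217 h(71,71)=(71*31+71)%997=278 -> [404, 540, 217, 278]
  L2: h(404,540)=(404*31+540)%997=103 h(217,278)=(217*31+278)%997=26 -> [103, 26]
  L3: h(103,26)=(103*31+26)%997=228 -> [228]
  root = 228 != target 923
Candidate C: set leaf[5] = 28 -> leaves = [42, 81, 80, 54, 37, 28, 71]
  L0: [42, 81, 80, 54, 37, 28, 71]
  L1: h(42,81)=(42*31+81)%997=386 h(80,54)=(80*31+54)%997=540 h(37,28)=(37*31+28)%997=178 h(71,71)=(71*31+71)%997=278 -> [386, 540, 178, 278]
  L2: h(386,540)=(386*31+540)%997=542 h(178,278)=(178*31+278)%997=811 -> [542, 811]
  L3: h(542,811)=(542*31+811)%997=664 -> [664]
  root = 664 != target 923
Candidate A produces the target root.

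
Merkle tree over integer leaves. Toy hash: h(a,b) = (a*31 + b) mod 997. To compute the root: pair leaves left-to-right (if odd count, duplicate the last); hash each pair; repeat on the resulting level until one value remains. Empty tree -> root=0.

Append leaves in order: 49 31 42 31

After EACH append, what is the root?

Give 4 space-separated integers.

After append 49 (leaves=[49]):
  L0: [49]
  root=49
After append 31 (leaves=[49, 31]):
  L0: [49, 31]
  L1: h(49,31)=(49*31+31)%997=553 -> [553]
  root=553
After append 42 (leaves=[49, 31, 42]):
  L0: [49, 31, 42]
  L1: h(49,31)=(49*31+31)%997=553 h(42,42)=(42*31+42)%997=347 -> [553, 347]
  L2: h(553,347)=(553*31+347)%997=541 -> [541]
  root=541
After append 31 (leaves=[49, 31, 42, 31]):
  L0: [49, 31, 42, 31]
  L1: h(49,31)=(49*31+31)%997=553 h(42,31)=(42*31+31)%997=336 -> [553, 336]
  L2: h(553,336)=(553*31+336)%997=530 -> [530]
  root=530

Answer: 49 553 541 530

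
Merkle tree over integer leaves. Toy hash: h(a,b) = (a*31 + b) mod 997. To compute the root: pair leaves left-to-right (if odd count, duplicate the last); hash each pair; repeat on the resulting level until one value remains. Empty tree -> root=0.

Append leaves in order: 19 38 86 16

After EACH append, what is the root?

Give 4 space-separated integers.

After append 19 (leaves=[19]):
  L0: [19]
  root=19
After append 38 (leaves=[19, 38]):
  L0: [19, 38]
  L1: h(19,38)=(19*31+38)%997=627 -> [627]
  root=627
After append 86 (leaves=[19, 38, 86]):
  L0: [19, 38, 86]
  L1: h(19,38)=(19*31+38)%997=627 h(86,86)=(86*31+86)%997=758 -> [627, 758]
  L2: h(627,758)=(627*31+758)%997=255 -> [255]
  root=255
After append 16 (leaves=[19, 38, 86, 16]):
  L0: [19, 38, 86, 16]
  L1: h(19,38)=(19*31+38)%997=627 h(86,16)=(86*31+16)%997=688 -> [627, 688]
  L2: h(627,688)=(627*31+688)%997=185 -> [185]
  root=185

Answer: 19 627 255 185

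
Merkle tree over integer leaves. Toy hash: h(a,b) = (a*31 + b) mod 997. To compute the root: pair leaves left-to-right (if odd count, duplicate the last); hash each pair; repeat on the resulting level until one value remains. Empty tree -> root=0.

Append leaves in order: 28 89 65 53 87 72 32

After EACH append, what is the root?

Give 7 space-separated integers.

Answer: 28 957 840 828 101 618 867

Derivation:
After append 28 (leaves=[28]):
  L0: [28]
  root=28
After append 89 (leaves=[28, 89]):
  L0: [28, 89]
  L1: h(28,89)=(28*31+89)%997=957 -> [957]
  root=957
After append 65 (leaves=[28, 89, 65]):
  L0: [28, 89, 65]
  L1: h(28,89)=(28*31+89)%997=957 h(65,65)=(65*31+65)%997=86 -> [957, 86]
  L2: h(957,86)=(957*31+86)%997=840 -> [840]
  root=840
After append 53 (leaves=[28, 89, 65, 53]):
  L0: [28, 89, 65, 53]
  L1: h(28,89)=(28*31+89)%997=957 h(65,53)=(65*31+53)%997=74 -> [957, 74]
  L2: h(957,74)=(957*31+74)%997=828 -> [828]
  root=828
After append 87 (leaves=[28, 89, 65, 53, 87]):
  L0: [28, 89, 65, 53, 87]
  L1: h(28,89)=(28*31+89)%997=957 h(65,53)=(65*31+53)%997=74 h(87,87)=(87*31+87)%997=790 -> [957, 74, 790]
  L2: h(957,74)=(957*31+74)%997=828 h(790,790)=(790*31+790)%997=355 -> [828, 355]
  L3: h(828,355)=(828*31+355)%997=101 -> [101]
  root=101
After append 72 (leaves=[28, 89, 65, 53, 87, 72]):
  L0: [28, 89, 65, 53, 87, 72]
  L1: h(28,89)=(28*31+89)%997=957 h(65,53)=(65*31+53)%997=74 h(87,72)=(87*31+72)%997=775 -> [957, 74, 775]
  L2: h(957,74)=(957*31+74)%997=828 h(775,775)=(775*31+775)%997=872 -> [828, 872]
  L3: h(828,872)=(828*31+872)%997=618 -> [618]
  root=618
After append 32 (leaves=[28, 89, 65, 53, 87, 72, 32]):
  L0: [28, 89, 65, 53, 87, 72, 32]
  L1: h(28,89)=(28*31+89)%997=957 h(65,53)=(65*31+53)%997=74 h(87,72)=(87*31+72)%997=775 h(32,32)=(32*31+32)%997=27 -> [957, 74, 775, 27]
  L2: h(957,74)=(957*31+74)%997=828 h(775,27)=(775*31+27)%997=124 -> [828, 124]
  L3: h(828,124)=(828*31+124)%997=867 -> [867]
  root=867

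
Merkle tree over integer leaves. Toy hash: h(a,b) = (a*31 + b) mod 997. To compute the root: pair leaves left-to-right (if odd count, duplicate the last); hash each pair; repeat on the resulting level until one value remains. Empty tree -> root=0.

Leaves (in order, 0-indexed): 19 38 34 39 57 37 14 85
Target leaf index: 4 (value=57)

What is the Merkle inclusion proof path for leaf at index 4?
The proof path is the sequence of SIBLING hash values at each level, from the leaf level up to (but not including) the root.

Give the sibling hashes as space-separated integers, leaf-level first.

Answer: 37 519 590

Derivation:
L0 (leaves): [19, 38, 34, 39, 57, 37, 14, 85], target index=4
L1: h(19,38)=(19*31+38)%997=627 [pair 0] h(34,39)=(34*31+39)%997=96 [pair 1] h(57,37)=(57*31+37)%997=807 [pair 2] h(14,85)=(14*31+85)%997=519 [pair 3] -> [627, 96, 807, 519]
  Sibling for proof at L0: 37
L2: h(627,96)=(627*31+96)%997=590 [pair 0] h(807,519)=(807*31+519)%997=611 [pair 1] -> [590, 611]
  Sibling for proof at L1: 519
L3: h(590,611)=(590*31+611)%997=955 [pair 0] -> [955]
  Sibling for proof at L2: 590
Root: 955
Proof path (sibling hashes from leaf to root): [37, 519, 590]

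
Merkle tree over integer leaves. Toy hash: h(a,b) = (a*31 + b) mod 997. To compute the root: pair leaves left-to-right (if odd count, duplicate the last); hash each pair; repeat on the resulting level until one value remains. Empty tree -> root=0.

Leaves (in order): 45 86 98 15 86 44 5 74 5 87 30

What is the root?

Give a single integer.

Answer: 855

Derivation:
L0: [45, 86, 98, 15, 86, 44, 5, 74, 5, 87, 30]
L1: h(45,86)=(45*31+86)%997=484 h(98,15)=(98*31+15)%997=62 h(86,44)=(86*31+44)%997=716 h(5,74)=(5*31+74)%997=229 h(5,87)=(5*31+87)%997=242 h(30,30)=(30*31+30)%997=960 -> [484, 62, 716, 229, 242, 960]
L2: h(484,62)=(484*31+62)%997=111 h(716,229)=(716*31+229)%997=491 h(242,960)=(242*31+960)%997=486 -> [111, 491, 486]
L3: h(111,491)=(111*31+491)%997=941 h(486,486)=(486*31+486)%997=597 -> [941, 597]
L4: h(941,597)=(941*31+597)%997=855 -> [855]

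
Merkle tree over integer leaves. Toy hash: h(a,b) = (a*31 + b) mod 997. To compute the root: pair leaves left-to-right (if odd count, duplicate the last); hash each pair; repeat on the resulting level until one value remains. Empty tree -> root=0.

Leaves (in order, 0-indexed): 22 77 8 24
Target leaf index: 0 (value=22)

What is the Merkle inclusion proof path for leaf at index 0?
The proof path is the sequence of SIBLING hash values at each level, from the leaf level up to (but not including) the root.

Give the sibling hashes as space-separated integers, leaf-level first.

Answer: 77 272

Derivation:
L0 (leaves): [22, 77, 8, 24], target index=0
L1: h(22,77)=(22*31+77)%997=759 [pair 0] h(8,24)=(8*31+24)%997=272 [pair 1] -> [759, 272]
  Sibling for proof at L0: 77
L2: h(759,272)=(759*31+272)%997=870 [pair 0] -> [870]
  Sibling for proof at L1: 272
Root: 870
Proof path (sibling hashes from leaf to root): [77, 272]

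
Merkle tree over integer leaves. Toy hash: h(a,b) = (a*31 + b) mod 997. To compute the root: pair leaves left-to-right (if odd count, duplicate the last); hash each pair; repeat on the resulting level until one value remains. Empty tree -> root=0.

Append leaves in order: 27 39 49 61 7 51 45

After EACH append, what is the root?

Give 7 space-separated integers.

Answer: 27 876 808 820 684 98 273

Derivation:
After append 27 (leaves=[27]):
  L0: [27]
  root=27
After append 39 (leaves=[27, 39]):
  L0: [27, 39]
  L1: h(27,39)=(27*31+39)%997=876 -> [876]
  root=876
After append 49 (leaves=[27, 39, 49]):
  L0: [27, 39, 49]
  L1: h(27,39)=(27*31+39)%997=876 h(49,49)=(49*31+49)%997=571 -> [876, 571]
  L2: h(876,571)=(876*31+571)%997=808 -> [808]
  root=808
After append 61 (leaves=[27, 39, 49, 61]):
  L0: [27, 39, 49, 61]
  L1: h(27,39)=(27*31+39)%997=876 h(49,61)=(49*31+61)%997=583 -> [876, 583]
  L2: h(876,583)=(876*31+583)%997=820 -> [820]
  root=820
After append 7 (leaves=[27, 39, 49, 61, 7]):
  L0: [27, 39, 49, 61, 7]
  L1: h(27,39)=(27*31+39)%997=876 h(49,61)=(49*31+61)%997=583 h(7,7)=(7*31+7)%997=224 -> [876, 583, 224]
  L2: h(876,583)=(876*31+583)%997=820 h(224,224)=(224*31+224)%997=189 -> [820, 189]
  L3: h(820,189)=(820*31+189)%997=684 -> [684]
  root=684
After append 51 (leaves=[27, 39, 49, 61, 7, 51]):
  L0: [27, 39, 49, 61, 7, 51]
  L1: h(27,39)=(27*31+39)%997=876 h(49,61)=(49*31+61)%997=583 h(7,51)=(7*31+51)%997=268 -> [876, 583, 268]
  L2: h(876,583)=(876*31+583)%997=820 h(268,268)=(268*31+268)%997=600 -> [820, 600]
  L3: h(820,600)=(820*31+600)%997=98 -> [98]
  root=98
After append 45 (leaves=[27, 39, 49, 61, 7, 51, 45]):
  L0: [27, 39, 49, 61, 7, 51, 45]
  L1: h(27,39)=(27*31+39)%997=876 h(49,61)=(49*31+61)%997=583 h(7,51)=(7*31+51)%997=268 h(45,45)=(45*31+45)%997=443 -> [876, 583, 268, 443]
  L2: h(876,583)=(876*31+583)%997=820 h(268,443)=(268*31+443)%997=775 -> [820, 775]
  L3: h(820,775)=(820*31+775)%997=273 -> [273]
  root=273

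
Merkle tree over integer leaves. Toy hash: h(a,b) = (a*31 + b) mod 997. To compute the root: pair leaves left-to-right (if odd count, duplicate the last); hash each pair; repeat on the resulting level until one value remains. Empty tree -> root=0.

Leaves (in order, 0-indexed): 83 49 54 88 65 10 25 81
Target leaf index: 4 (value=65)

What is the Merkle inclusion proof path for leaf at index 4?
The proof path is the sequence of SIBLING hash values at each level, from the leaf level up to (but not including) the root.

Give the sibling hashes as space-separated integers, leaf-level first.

L0 (leaves): [83, 49, 54, 88, 65, 10, 25, 81], target index=4
L1: h(83,49)=(83*31+49)%997=628 [pair 0] h(54,88)=(54*31+88)%997=765 [pair 1] h(65,10)=(65*31+10)%997=31 [pair 2] h(25,81)=(25*31+81)%997=856 [pair 3] -> [628, 765, 31, 856]
  Sibling for proof at L0: 10
L2: h(628,765)=(628*31+765)%997=293 [pair 0] h(31,856)=(31*31+856)%997=820 [pair 1] -> [293, 820]
  Sibling for proof at L1: 856
L3: h(293,820)=(293*31+820)%997=930 [pair 0] -> [930]
  Sibling for proof at L2: 293
Root: 930
Proof path (sibling hashes from leaf to root): [10, 856, 293]

Answer: 10 856 293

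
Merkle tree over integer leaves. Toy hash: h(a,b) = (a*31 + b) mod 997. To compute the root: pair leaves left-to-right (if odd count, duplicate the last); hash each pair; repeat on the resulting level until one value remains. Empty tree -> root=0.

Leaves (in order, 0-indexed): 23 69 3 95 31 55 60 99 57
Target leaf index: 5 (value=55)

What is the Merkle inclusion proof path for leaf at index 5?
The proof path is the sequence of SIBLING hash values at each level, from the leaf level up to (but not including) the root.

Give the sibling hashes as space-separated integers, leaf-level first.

Answer: 31 962 502 395

Derivation:
L0 (leaves): [23, 69, 3, 95, 31, 55, 60, 99, 57], target index=5
L1: h(23,69)=(23*31+69)%997=782 [pair 0] h(3,95)=(3*31+95)%997=188 [pair 1] h(31,55)=(31*31+55)%997=19 [pair 2] h(60,99)=(60*31+99)%997=962 [pair 3] h(57,57)=(57*31+57)%997=827 [pair 4] -> [782, 188, 19, 962, 827]
  Sibling for proof at L0: 31
L2: h(782,188)=(782*31+188)%997=502 [pair 0] h(19,962)=(19*31+962)%997=554 [pair 1] h(827,827)=(827*31+827)%997=542 [pair 2] -> [502, 554, 542]
  Sibling for proof at L1: 962
L3: h(502,554)=(502*31+554)%997=164 [pair 0] h(542,542)=(542*31+542)%997=395 [pair 1] -> [164, 395]
  Sibling for proof at L2: 502
L4: h(164,395)=(164*31+395)%997=494 [pair 0] -> [494]
  Sibling for proof at L3: 395
Root: 494
Proof path (sibling hashes from leaf to root): [31, 962, 502, 395]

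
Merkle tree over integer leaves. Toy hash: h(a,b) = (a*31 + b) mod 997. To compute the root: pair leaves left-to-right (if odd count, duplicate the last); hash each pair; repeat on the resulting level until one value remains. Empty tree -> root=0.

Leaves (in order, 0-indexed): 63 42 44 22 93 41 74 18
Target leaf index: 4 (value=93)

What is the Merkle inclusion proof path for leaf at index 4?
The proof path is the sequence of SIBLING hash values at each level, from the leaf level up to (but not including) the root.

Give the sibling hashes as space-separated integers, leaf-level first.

Answer: 41 318 420

Derivation:
L0 (leaves): [63, 42, 44, 22, 93, 41, 74, 18], target index=4
L1: h(63,42)=(63*31+42)%997=1 [pair 0] h(44,22)=(44*31+22)%997=389 [pair 1] h(93,41)=(93*31+41)%997=930 [pair 2] h(74,18)=(74*31+18)%997=318 [pair 3] -> [1, 389, 930, 318]
  Sibling for proof at L0: 41
L2: h(1,389)=(1*31+389)%997=420 [pair 0] h(930,318)=(930*31+318)%997=235 [pair 1] -> [420, 235]
  Sibling for proof at L1: 318
L3: h(420,235)=(420*31+235)%997=294 [pair 0] -> [294]
  Sibling for proof at L2: 420
Root: 294
Proof path (sibling hashes from leaf to root): [41, 318, 420]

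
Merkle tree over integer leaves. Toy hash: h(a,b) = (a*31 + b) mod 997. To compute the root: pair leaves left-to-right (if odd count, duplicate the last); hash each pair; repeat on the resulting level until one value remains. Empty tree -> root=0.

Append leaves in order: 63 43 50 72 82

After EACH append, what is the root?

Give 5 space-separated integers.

After append 63 (leaves=[63]):
  L0: [63]
  root=63
After append 43 (leaves=[63, 43]):
  L0: [63, 43]
  L1: h(63,43)=(63*31+43)%997=2 -> [2]
  root=2
After append 50 (leaves=[63, 43, 50]):
  L0: [63, 43, 50]
  L1: h(63,43)=(63*31+43)%997=2 h(50,50)=(50*31+50)%997=603 -> [2, 603]
  L2: h(2,603)=(2*31+603)%997=665 -> [665]
  root=665
After append 72 (leaves=[63, 43, 50, 72]):
  L0: [63, 43, 50, 72]
  L1: h(63,43)=(63*31+43)%997=2 h(50,72)=(50*31+72)%997=625 -> [2, 625]
  L2: h(2,625)=(2*31+625)%997=687 -> [687]
  root=687
After append 82 (leaves=[63, 43, 50, 72, 82]):
  L0: [63, 43, 50, 72, 82]
  L1: h(63,43)=(63*31+43)%997=2 h(50,72)=(50*31+72)%997=625 h(82,82)=(82*31+82)%997=630 -> [2, 625, 630]
  L2: h(2,625)=(2*31+625)%997=687 h(630,630)=(630*31+630)%997=220 -> [687, 220]
  L3: h(687,220)=(687*31+220)%997=580 -> [580]
  root=580

Answer: 63 2 665 687 580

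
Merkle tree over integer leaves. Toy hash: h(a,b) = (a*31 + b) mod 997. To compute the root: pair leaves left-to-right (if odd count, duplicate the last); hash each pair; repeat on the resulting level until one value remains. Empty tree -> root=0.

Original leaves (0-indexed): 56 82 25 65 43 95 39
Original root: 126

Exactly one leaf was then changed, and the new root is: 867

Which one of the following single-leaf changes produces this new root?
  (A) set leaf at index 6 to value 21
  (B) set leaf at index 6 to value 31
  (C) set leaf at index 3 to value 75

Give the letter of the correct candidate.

Answer: B

Derivation:
Original leaves: [56, 82, 25, 65, 43, 95, 39]
Target new root: 867
Try each candidate change and compute the resulting root:
Candidate A: set leaf[6] = 21 -> leaves = [56, 82, 25, 65, 43, 95, 21]
  L0: [56, 82, 25, 65, 43, 95, 21]
  L1: h(56,82)=(56*31+82)%997=821 h(25,65)=(25*31+65)%997=840 h(43,95)=(43*31+95)%997=431 h(21,21)=(21*31+21)%997=672 -> [821, 840, 431, 672]
  L2: h(821,840)=(821*31+840)%997=369 h(431,672)=(431*31+672)%997=75 -> [369, 75]
  L3: h(369,75)=(369*31+75)%997=547 -> [547]
  root = 547 != target 867
Candidate B: set leaf[6] = 31 -> leaves = [56, 82, 25, 65, 43, 95, 31]
  L0: [56, 82, 25, 65, 43, 95, 31]
  L1: h(56,82)=(56*31+82)%997=821 h(25,65)=(25*31+65)%997=840 h(43,95)=(43*31+95)%997=431 h(31,31)=(31*31+31)%997=992 -> [821, 840, 431, 992]
  L2: h(821,840)=(821*31+840)%997=369 h(431,992)=(431*31+992)%997=395 -> [369, 395]
  L3: h(369,395)=(369*31+395)%997=867 -> [867]
  root = 867 == target 867  ** MATCH **
Candidate C: set leaf[3] = 75 -> leaves = [56, 82, 25, 75, 43, 95, 39]
  L0: [56, 82, 25, 75, 43, 95, 39]
  L1: h(56,82)=(56*31+82)%997=821 h(25,75)=(25*31+75)%997=850 h(43,95)=(43*31+95)%997=431 h(39,39)=(39*31+39)%997=251 -> [821, 850, 431, 251]
  L2: h(821,850)=(821*31+850)%997=379 h(431,251)=(431*31+251)%997=651 -> [379, 651]
  L3: h(379,651)=(379*31+651)%997=436 -> [436]
  root = 436 != target 867
Candidate B produces the target root.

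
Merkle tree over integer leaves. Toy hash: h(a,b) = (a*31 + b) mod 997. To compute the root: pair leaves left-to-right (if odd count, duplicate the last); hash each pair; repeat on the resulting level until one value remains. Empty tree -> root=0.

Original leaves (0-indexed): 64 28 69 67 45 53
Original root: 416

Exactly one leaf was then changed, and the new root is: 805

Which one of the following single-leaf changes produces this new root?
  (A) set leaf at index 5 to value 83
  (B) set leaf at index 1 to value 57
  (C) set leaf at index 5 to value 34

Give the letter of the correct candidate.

Answer: C

Derivation:
Original leaves: [64, 28, 69, 67, 45, 53]
Target new root: 805
Try each candidate change and compute the resulting root:
Candidate A: set leaf[5] = 83 -> leaves = [64, 28, 69, 67, 45, 83]
  L0: [64, 28, 69, 67, 45, 83]
  L1: h(64,28)=(64*31+28)%997=18 h(69,67)=(69*31+67)%997=212 h(45,83)=(45*31+83)%997=481 -> [18, 212, 481]
  L2: h(18,212)=(18*31+212)%997=770 h(481,481)=(481*31+481)%997=437 -> [770, 437]
  L3: h(770,437)=(770*31+437)%997=379 -> [379]
  root = 379 != target 805
Candidate B: set leaf[1] = 57 -> leaves = [64, 57, 69, 67, 45, 53]
  L0: [64, 57, 69, 67, 45, 53]
  L1: h(64,57)=(64*31+57)%997=47 h(69,67)=(69*31+67)%997=212 h(45,53)=(45*31+53)%997=451 -> [47, 212, 451]
  L2: h(47,212)=(47*31+212)%997=672 h(451,451)=(451*31+451)%997=474 -> [672, 474]
  L3: h(672,474)=(672*31+474)%997=369 -> [369]
  root = 369 != target 805
Candidate C: set leaf[5] = 34 -> leaves = [64, 28, 69, 67, 45, 34]
  L0: [64, 28, 69, 67, 45, 34]
  L1: h(64,28)=(64*31+28)%997=18 h(69,67)=(69*31+67)%997=212 h(45,34)=(45*31+34)%997=432 -> [18, 212, 432]
  L2: h(18,212)=(18*31+212)%997=770 h(432,432)=(432*31+432)%997=863 -> [770, 863]
  L3: h(770,863)=(770*31+863)%997=805 -> [805]
  root = 805 == target 805  ** MATCH **
Candidate C produces the target root.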